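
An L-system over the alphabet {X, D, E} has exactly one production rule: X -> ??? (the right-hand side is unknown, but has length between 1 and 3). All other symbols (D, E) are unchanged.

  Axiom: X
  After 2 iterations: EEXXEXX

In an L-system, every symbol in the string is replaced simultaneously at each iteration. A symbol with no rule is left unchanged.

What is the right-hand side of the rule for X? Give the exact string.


Answer: EXX

Derivation:
Trying X -> EXX:
  Step 0: X
  Step 1: EXX
  Step 2: EEXXEXX
Matches the given result.


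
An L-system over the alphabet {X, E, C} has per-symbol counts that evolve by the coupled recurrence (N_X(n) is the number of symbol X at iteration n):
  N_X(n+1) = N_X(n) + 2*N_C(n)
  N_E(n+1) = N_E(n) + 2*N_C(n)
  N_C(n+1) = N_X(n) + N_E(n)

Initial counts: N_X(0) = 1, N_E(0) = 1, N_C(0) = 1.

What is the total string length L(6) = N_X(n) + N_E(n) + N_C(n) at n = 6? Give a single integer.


Step 0: N_X=1, N_E=1, N_C=1, L=3
Step 1: N_X=3, N_E=3, N_C=2, L=8
Step 2: N_X=7, N_E=7, N_C=6, L=20
Step 3: N_X=19, N_E=19, N_C=14, L=52
Step 4: N_X=47, N_E=47, N_C=38, L=132
Step 5: N_X=123, N_E=123, N_C=94, L=340
Step 6: N_X=311, N_E=311, N_C=246, L=868

Answer: 868


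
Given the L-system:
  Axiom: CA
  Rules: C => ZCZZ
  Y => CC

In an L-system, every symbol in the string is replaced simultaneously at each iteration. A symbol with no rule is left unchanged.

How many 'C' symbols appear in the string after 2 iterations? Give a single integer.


Step 0: CA  (1 'C')
Step 1: ZCZZA  (1 'C')
Step 2: ZZCZZZZA  (1 'C')

Answer: 1


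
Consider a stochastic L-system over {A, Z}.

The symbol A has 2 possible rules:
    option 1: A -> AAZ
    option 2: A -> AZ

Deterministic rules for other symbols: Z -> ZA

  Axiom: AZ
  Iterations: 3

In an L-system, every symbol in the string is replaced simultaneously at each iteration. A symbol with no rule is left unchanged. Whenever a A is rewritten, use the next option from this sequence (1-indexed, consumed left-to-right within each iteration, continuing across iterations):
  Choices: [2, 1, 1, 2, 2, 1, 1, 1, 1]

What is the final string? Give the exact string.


Answer: AZAZZAZAAAZZAAAZAAZAAZZA

Derivation:
Step 0: AZ
Step 1: AZZA  (used choices [2])
Step 2: AAZZAZAAAZ  (used choices [1, 1])
Step 3: AZAZZAZAAAZZAAAZAAZAAZZA  (used choices [2, 2, 1, 1, 1, 1])


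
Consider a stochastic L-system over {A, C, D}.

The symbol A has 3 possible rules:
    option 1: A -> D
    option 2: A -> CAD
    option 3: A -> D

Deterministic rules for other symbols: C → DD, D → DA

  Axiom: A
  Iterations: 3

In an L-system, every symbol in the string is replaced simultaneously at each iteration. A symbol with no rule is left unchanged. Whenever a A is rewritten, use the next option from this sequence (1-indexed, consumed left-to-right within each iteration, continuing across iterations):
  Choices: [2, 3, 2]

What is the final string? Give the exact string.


Step 0: A
Step 1: CAD  (used choices [2])
Step 2: DDDDA  (used choices [3])
Step 3: DADADADACAD  (used choices [2])

Answer: DADADADACAD


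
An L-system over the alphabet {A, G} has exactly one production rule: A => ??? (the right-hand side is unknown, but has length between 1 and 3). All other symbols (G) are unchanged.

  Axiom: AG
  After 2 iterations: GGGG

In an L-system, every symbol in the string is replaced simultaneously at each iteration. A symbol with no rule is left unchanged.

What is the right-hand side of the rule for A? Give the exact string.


Trying A => GGG:
  Step 0: AG
  Step 1: GGGG
  Step 2: GGGG
Matches the given result.

Answer: GGG


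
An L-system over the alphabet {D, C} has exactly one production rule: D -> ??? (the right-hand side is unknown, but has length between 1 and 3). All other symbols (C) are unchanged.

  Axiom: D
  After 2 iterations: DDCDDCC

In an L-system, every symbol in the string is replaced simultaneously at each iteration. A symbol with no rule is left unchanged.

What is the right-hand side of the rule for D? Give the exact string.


Answer: DDC

Derivation:
Trying D -> DDC:
  Step 0: D
  Step 1: DDC
  Step 2: DDCDDCC
Matches the given result.


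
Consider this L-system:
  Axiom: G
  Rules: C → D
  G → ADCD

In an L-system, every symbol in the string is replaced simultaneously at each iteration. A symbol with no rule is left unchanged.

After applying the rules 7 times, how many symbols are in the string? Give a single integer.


Answer: 4

Derivation:
Step 0: length = 1
Step 1: length = 4
Step 2: length = 4
Step 3: length = 4
Step 4: length = 4
Step 5: length = 4
Step 6: length = 4
Step 7: length = 4


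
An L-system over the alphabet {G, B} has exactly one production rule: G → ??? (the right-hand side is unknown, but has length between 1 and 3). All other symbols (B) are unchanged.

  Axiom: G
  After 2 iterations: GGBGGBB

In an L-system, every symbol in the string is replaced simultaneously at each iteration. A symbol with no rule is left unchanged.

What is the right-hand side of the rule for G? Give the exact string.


Trying G → GGB:
  Step 0: G
  Step 1: GGB
  Step 2: GGBGGBB
Matches the given result.

Answer: GGB


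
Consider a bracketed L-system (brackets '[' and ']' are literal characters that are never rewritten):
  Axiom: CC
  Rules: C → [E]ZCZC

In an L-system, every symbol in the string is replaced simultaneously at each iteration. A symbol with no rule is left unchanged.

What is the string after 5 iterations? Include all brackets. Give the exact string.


Answer: [E]Z[E]Z[E]Z[E]Z[E]ZCZCZ[E]ZCZCZ[E]Z[E]ZCZCZ[E]ZCZCZ[E]Z[E]Z[E]ZCZCZ[E]ZCZCZ[E]Z[E]ZCZCZ[E]ZCZCZ[E]Z[E]Z[E]Z[E]ZCZCZ[E]ZCZCZ[E]Z[E]ZCZCZ[E]ZCZCZ[E]Z[E]Z[E]ZCZCZ[E]ZCZCZ[E]Z[E]ZCZCZ[E]ZCZC[E]Z[E]Z[E]Z[E]Z[E]ZCZCZ[E]ZCZCZ[E]Z[E]ZCZCZ[E]ZCZCZ[E]Z[E]Z[E]ZCZCZ[E]ZCZCZ[E]Z[E]ZCZCZ[E]ZCZCZ[E]Z[E]Z[E]Z[E]ZCZCZ[E]ZCZCZ[E]Z[E]ZCZCZ[E]ZCZCZ[E]Z[E]Z[E]ZCZCZ[E]ZCZCZ[E]Z[E]ZCZCZ[E]ZCZC

Derivation:
Step 0: CC
Step 1: [E]ZCZC[E]ZCZC
Step 2: [E]Z[E]ZCZCZ[E]ZCZC[E]Z[E]ZCZCZ[E]ZCZC
Step 3: [E]Z[E]Z[E]ZCZCZ[E]ZCZCZ[E]Z[E]ZCZCZ[E]ZCZC[E]Z[E]Z[E]ZCZCZ[E]ZCZCZ[E]Z[E]ZCZCZ[E]ZCZC
Step 4: [E]Z[E]Z[E]Z[E]ZCZCZ[E]ZCZCZ[E]Z[E]ZCZCZ[E]ZCZCZ[E]Z[E]Z[E]ZCZCZ[E]ZCZCZ[E]Z[E]ZCZCZ[E]ZCZC[E]Z[E]Z[E]Z[E]ZCZCZ[E]ZCZCZ[E]Z[E]ZCZCZ[E]ZCZCZ[E]Z[E]Z[E]ZCZCZ[E]ZCZCZ[E]Z[E]ZCZCZ[E]ZCZC
Step 5: [E]Z[E]Z[E]Z[E]Z[E]ZCZCZ[E]ZCZCZ[E]Z[E]ZCZCZ[E]ZCZCZ[E]Z[E]Z[E]ZCZCZ[E]ZCZCZ[E]Z[E]ZCZCZ[E]ZCZCZ[E]Z[E]Z[E]Z[E]ZCZCZ[E]ZCZCZ[E]Z[E]ZCZCZ[E]ZCZCZ[E]Z[E]Z[E]ZCZCZ[E]ZCZCZ[E]Z[E]ZCZCZ[E]ZCZC[E]Z[E]Z[E]Z[E]Z[E]ZCZCZ[E]ZCZCZ[E]Z[E]ZCZCZ[E]ZCZCZ[E]Z[E]Z[E]ZCZCZ[E]ZCZCZ[E]Z[E]ZCZCZ[E]ZCZCZ[E]Z[E]Z[E]Z[E]ZCZCZ[E]ZCZCZ[E]Z[E]ZCZCZ[E]ZCZCZ[E]Z[E]Z[E]ZCZCZ[E]ZCZCZ[E]Z[E]ZCZCZ[E]ZCZC


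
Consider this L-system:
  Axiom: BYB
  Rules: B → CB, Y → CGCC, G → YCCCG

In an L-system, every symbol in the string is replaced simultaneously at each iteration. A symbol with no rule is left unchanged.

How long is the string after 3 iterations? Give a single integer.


Answer: 23

Derivation:
Step 0: length = 3
Step 1: length = 8
Step 2: length = 14
Step 3: length = 23


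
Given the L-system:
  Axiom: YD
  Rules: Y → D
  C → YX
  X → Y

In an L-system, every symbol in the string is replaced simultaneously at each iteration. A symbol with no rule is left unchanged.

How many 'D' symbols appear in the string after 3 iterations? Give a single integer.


Answer: 2

Derivation:
Step 0: YD  (1 'D')
Step 1: DD  (2 'D')
Step 2: DD  (2 'D')
Step 3: DD  (2 'D')


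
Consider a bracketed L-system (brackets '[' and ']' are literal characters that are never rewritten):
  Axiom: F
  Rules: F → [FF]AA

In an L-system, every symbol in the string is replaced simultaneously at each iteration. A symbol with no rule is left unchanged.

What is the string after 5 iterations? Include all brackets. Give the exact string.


Answer: [[[[[FF]AA[FF]AA]AA[[FF]AA[FF]AA]AA]AA[[[FF]AA[FF]AA]AA[[FF]AA[FF]AA]AA]AA]AA[[[[FF]AA[FF]AA]AA[[FF]AA[FF]AA]AA]AA[[[FF]AA[FF]AA]AA[[FF]AA[FF]AA]AA]AA]AA]AA

Derivation:
Step 0: F
Step 1: [FF]AA
Step 2: [[FF]AA[FF]AA]AA
Step 3: [[[FF]AA[FF]AA]AA[[FF]AA[FF]AA]AA]AA
Step 4: [[[[FF]AA[FF]AA]AA[[FF]AA[FF]AA]AA]AA[[[FF]AA[FF]AA]AA[[FF]AA[FF]AA]AA]AA]AA
Step 5: [[[[[FF]AA[FF]AA]AA[[FF]AA[FF]AA]AA]AA[[[FF]AA[FF]AA]AA[[FF]AA[FF]AA]AA]AA]AA[[[[FF]AA[FF]AA]AA[[FF]AA[FF]AA]AA]AA[[[FF]AA[FF]AA]AA[[FF]AA[FF]AA]AA]AA]AA]AA


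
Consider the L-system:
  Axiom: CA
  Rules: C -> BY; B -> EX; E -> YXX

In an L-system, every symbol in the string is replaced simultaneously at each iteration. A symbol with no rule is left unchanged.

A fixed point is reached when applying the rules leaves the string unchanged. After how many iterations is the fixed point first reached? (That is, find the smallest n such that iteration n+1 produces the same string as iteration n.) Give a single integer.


Step 0: CA
Step 1: BYA
Step 2: EXYA
Step 3: YXXXYA
Step 4: YXXXYA  (unchanged — fixed point at step 3)

Answer: 3


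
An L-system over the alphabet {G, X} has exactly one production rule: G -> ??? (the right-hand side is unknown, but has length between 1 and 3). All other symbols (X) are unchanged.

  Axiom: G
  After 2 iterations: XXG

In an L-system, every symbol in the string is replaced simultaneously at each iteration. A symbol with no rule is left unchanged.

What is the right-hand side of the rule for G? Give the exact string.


Answer: XG

Derivation:
Trying G -> XG:
  Step 0: G
  Step 1: XG
  Step 2: XXG
Matches the given result.


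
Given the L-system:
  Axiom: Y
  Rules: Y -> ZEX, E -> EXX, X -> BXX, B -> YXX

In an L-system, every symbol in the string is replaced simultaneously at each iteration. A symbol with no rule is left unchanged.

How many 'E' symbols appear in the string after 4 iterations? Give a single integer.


Step 0: Y  (0 'E')
Step 1: ZEX  (1 'E')
Step 2: ZEXXBXX  (1 'E')
Step 3: ZEXXBXXBXXYXXBXXBXX  (1 'E')
Step 4: ZEXXBXXBXXYXXBXXBXXYXXBXXBXXZEXBXXBXXYXXBXXBXXYXXBXXBXX  (2 'E')

Answer: 2


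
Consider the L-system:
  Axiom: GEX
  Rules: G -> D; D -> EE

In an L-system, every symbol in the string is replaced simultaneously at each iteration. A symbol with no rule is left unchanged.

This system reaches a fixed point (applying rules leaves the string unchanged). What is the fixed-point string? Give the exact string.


Answer: EEEX

Derivation:
Step 0: GEX
Step 1: DEX
Step 2: EEEX
Step 3: EEEX  (unchanged — fixed point at step 2)


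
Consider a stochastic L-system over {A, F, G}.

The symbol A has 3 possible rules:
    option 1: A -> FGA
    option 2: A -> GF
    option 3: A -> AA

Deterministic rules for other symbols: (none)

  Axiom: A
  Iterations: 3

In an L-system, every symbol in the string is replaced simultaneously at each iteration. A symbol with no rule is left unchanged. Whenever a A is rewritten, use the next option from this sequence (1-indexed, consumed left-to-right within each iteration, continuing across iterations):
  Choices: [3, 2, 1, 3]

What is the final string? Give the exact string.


Step 0: A
Step 1: AA  (used choices [3])
Step 2: GFFGA  (used choices [2, 1])
Step 3: GFFGAA  (used choices [3])

Answer: GFFGAA


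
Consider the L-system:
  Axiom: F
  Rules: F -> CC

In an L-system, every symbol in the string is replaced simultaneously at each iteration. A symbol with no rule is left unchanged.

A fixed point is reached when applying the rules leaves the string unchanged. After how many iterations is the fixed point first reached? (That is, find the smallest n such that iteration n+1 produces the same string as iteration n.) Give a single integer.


Answer: 1

Derivation:
Step 0: F
Step 1: CC
Step 2: CC  (unchanged — fixed point at step 1)


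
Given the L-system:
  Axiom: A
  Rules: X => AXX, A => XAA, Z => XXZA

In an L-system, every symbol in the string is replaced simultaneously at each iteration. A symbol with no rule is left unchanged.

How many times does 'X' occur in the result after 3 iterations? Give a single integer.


Answer: 13

Derivation:
Step 0: A  (0 'X')
Step 1: XAA  (1 'X')
Step 2: AXXXAAXAA  (4 'X')
Step 3: XAAAXXAXXAXXXAAXAAAXXXAAXAA  (13 'X')


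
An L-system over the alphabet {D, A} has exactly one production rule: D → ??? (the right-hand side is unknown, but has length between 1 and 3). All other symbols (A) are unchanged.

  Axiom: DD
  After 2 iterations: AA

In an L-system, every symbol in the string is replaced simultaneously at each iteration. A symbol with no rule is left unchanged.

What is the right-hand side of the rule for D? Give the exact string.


Answer: A

Derivation:
Trying D → A:
  Step 0: DD
  Step 1: AA
  Step 2: AA
Matches the given result.


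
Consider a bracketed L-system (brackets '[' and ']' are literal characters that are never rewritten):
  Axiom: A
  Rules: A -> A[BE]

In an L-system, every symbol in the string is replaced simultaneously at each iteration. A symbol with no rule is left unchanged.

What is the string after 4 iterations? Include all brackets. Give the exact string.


Answer: A[BE][BE][BE][BE]

Derivation:
Step 0: A
Step 1: A[BE]
Step 2: A[BE][BE]
Step 3: A[BE][BE][BE]
Step 4: A[BE][BE][BE][BE]


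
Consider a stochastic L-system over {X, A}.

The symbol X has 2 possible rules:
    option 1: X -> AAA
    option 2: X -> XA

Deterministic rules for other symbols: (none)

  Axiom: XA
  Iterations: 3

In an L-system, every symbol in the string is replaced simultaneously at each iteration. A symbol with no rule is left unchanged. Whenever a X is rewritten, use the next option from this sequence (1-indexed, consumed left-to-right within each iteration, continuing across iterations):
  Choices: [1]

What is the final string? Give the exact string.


Answer: AAAA

Derivation:
Step 0: XA
Step 1: AAAA  (used choices [1])
Step 2: AAAA  (used choices [])
Step 3: AAAA  (used choices [])


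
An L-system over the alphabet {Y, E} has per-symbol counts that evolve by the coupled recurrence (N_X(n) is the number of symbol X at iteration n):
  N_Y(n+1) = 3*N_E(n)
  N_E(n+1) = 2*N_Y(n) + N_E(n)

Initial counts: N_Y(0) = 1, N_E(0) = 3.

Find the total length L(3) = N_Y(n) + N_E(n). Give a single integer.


Step 0: N_Y=1, N_E=3, L=4
Step 1: N_Y=9, N_E=5, L=14
Step 2: N_Y=15, N_E=23, L=38
Step 3: N_Y=69, N_E=53, L=122

Answer: 122


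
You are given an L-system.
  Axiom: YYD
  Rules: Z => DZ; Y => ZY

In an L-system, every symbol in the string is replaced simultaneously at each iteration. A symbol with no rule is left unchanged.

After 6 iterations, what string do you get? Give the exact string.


Step 0: YYD
Step 1: ZYZYD
Step 2: DZZYDZZYD
Step 3: DDZDZZYDDZDZZYD
Step 4: DDDZDDZDZZYDDDZDDZDZZYD
Step 5: DDDDZDDDZDDZDZZYDDDDZDDDZDDZDZZYD
Step 6: DDDDDZDDDDZDDDZDDZDZZYDDDDDZDDDDZDDDZDDZDZZYD

Answer: DDDDDZDDDDZDDDZDDZDZZYDDDDDZDDDDZDDDZDDZDZZYD


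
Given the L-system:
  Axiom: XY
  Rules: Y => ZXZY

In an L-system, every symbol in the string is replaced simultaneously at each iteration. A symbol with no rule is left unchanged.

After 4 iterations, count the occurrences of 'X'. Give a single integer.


Answer: 5

Derivation:
Step 0: XY  (1 'X')
Step 1: XZXZY  (2 'X')
Step 2: XZXZZXZY  (3 'X')
Step 3: XZXZZXZZXZY  (4 'X')
Step 4: XZXZZXZZXZZXZY  (5 'X')


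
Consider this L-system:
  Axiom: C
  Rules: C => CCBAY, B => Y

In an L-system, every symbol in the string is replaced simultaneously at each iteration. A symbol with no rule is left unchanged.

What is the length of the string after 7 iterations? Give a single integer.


Step 0: length = 1
Step 1: length = 5
Step 2: length = 13
Step 3: length = 29
Step 4: length = 61
Step 5: length = 125
Step 6: length = 253
Step 7: length = 509

Answer: 509


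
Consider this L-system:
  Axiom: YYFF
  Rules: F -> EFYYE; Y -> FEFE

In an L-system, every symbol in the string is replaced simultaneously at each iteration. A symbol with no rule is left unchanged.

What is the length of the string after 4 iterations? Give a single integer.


Step 0: length = 4
Step 1: length = 18
Step 2: length = 54
Step 3: length = 146
Step 4: length = 382

Answer: 382


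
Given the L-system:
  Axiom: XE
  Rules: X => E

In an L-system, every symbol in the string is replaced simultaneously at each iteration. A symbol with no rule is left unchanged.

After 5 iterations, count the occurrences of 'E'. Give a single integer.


Step 0: XE  (1 'E')
Step 1: EE  (2 'E')
Step 2: EE  (2 'E')
Step 3: EE  (2 'E')
Step 4: EE  (2 'E')
Step 5: EE  (2 'E')

Answer: 2


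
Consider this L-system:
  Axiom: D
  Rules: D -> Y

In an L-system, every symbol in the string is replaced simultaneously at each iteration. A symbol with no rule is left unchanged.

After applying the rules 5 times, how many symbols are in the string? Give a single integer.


Answer: 1

Derivation:
Step 0: length = 1
Step 1: length = 1
Step 2: length = 1
Step 3: length = 1
Step 4: length = 1
Step 5: length = 1


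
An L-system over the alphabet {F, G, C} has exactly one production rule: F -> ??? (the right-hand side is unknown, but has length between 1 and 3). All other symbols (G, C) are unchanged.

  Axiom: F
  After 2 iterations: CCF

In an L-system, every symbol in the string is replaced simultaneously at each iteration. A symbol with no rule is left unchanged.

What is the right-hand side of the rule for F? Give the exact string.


Answer: CF

Derivation:
Trying F -> CF:
  Step 0: F
  Step 1: CF
  Step 2: CCF
Matches the given result.


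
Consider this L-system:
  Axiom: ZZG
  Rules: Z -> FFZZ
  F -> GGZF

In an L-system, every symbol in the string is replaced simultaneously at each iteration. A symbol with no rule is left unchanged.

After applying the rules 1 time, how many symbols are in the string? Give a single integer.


Step 0: length = 3
Step 1: length = 9

Answer: 9


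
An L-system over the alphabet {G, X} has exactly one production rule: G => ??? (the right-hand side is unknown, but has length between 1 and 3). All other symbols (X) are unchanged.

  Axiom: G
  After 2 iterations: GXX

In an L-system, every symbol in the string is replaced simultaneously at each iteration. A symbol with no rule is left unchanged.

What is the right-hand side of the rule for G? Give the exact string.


Trying G => GX:
  Step 0: G
  Step 1: GX
  Step 2: GXX
Matches the given result.

Answer: GX


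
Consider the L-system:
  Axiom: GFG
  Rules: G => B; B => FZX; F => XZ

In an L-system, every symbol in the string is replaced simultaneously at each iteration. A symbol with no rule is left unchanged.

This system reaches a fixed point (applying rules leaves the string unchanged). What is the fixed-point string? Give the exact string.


Step 0: GFG
Step 1: BXZB
Step 2: FZXXZFZX
Step 3: XZZXXZXZZX
Step 4: XZZXXZXZZX  (unchanged — fixed point at step 3)

Answer: XZZXXZXZZX


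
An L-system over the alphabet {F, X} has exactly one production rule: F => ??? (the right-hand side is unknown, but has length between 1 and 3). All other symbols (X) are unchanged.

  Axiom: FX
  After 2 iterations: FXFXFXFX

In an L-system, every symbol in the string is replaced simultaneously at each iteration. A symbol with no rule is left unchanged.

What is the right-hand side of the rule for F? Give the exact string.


Answer: FXF

Derivation:
Trying F => FXF:
  Step 0: FX
  Step 1: FXFX
  Step 2: FXFXFXFX
Matches the given result.


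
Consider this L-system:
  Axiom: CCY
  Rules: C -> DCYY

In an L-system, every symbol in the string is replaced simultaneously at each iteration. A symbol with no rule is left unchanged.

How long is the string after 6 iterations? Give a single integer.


Step 0: length = 3
Step 1: length = 9
Step 2: length = 15
Step 3: length = 21
Step 4: length = 27
Step 5: length = 33
Step 6: length = 39

Answer: 39


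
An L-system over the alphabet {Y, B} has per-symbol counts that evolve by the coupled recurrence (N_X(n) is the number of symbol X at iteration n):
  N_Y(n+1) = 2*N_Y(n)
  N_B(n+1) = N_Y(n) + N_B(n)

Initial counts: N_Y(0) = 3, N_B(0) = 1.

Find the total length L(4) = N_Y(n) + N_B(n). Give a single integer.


Step 0: N_Y=3, N_B=1, L=4
Step 1: N_Y=6, N_B=4, L=10
Step 2: N_Y=12, N_B=10, L=22
Step 3: N_Y=24, N_B=22, L=46
Step 4: N_Y=48, N_B=46, L=94

Answer: 94


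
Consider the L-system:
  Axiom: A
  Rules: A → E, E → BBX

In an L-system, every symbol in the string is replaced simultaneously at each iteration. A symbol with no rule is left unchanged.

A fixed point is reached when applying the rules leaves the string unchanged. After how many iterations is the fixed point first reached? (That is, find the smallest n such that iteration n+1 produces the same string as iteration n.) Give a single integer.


Answer: 2

Derivation:
Step 0: A
Step 1: E
Step 2: BBX
Step 3: BBX  (unchanged — fixed point at step 2)


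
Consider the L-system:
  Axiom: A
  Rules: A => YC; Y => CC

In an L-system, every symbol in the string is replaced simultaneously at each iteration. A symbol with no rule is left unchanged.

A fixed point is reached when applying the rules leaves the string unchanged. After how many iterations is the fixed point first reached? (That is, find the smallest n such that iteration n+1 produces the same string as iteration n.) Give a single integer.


Step 0: A
Step 1: YC
Step 2: CCC
Step 3: CCC  (unchanged — fixed point at step 2)

Answer: 2


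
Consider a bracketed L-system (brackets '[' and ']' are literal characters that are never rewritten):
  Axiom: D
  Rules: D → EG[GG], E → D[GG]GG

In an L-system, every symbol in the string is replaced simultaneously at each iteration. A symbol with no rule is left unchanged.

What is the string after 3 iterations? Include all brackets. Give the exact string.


Step 0: D
Step 1: EG[GG]
Step 2: D[GG]GGG[GG]
Step 3: EG[GG][GG]GGG[GG]

Answer: EG[GG][GG]GGG[GG]


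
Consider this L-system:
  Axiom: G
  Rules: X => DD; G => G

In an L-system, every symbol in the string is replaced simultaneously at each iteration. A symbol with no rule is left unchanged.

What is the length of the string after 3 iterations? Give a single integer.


Answer: 1

Derivation:
Step 0: length = 1
Step 1: length = 1
Step 2: length = 1
Step 3: length = 1


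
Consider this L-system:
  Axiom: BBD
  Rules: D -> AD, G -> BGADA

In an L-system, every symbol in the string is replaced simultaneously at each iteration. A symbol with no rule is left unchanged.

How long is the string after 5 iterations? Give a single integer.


Step 0: length = 3
Step 1: length = 4
Step 2: length = 5
Step 3: length = 6
Step 4: length = 7
Step 5: length = 8

Answer: 8


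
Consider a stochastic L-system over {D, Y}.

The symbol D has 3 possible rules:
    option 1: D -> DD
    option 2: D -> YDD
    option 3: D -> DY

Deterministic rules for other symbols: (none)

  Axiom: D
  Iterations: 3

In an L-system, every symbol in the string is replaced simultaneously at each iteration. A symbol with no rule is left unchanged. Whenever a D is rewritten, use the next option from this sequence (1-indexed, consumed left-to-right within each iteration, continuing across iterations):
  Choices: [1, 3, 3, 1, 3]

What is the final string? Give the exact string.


Step 0: D
Step 1: DD  (used choices [1])
Step 2: DYDY  (used choices [3, 3])
Step 3: DDYDYY  (used choices [1, 3])

Answer: DDYDYY


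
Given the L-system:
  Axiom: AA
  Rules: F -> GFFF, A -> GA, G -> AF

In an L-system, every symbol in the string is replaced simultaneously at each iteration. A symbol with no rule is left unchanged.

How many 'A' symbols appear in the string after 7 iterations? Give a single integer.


Final string: GAGFFFAFGAGAGFFFAFGFFFGFFFGFFFAFGFFFGFFFGFFFAFGFFFGFFFGFFFAFGAAFGFFFGFFFGFFFGAGFFFAFGAGAGFFFAFGAGAGFFFAFGFFFGFFFGFFFAFGFFFGFFFGFFFAFGFFFGFFFGFFFAFGAAFGFFFGFFFGFFFGAGFFFAFGFFFGFFFGFFFAFGFFFGFFFGFFFAFGFFFGFFFGFFFGAGFFFAFGFFFGFFFGFFFAFGFFFGFFFGFFFAFGFFFGFFFGFFFGAGFFFAFGFFFGFFFGFFFAFGFFFGFFFGFFFAFGFFFGFFFGFFFAFGAAFGFFFGFFFGFFFGAGFFFAFGFFFGFFFGFFFAFGFFFGFFFGFFFAFGFFFGFFFGFFFGAGFFFAFGFFFGFFFGFFFAFGFFFGFFFGFFFAFGFFFGFFFGFFFGAGFFFAFGFFFGFFFGFFFAFGFFFGFFFGFFFAFGFFFGFFFGFFFAFGAAFGFFFGFFFGFFFGAGFFFAFGFFFGFFFGFFFAFGFFFGFFFGFFFAFGFFFGFFFGFFFGAGFFFAFGFFFGFFFGFFFAFGFFFGFFFGFFFAFGFFFGFFFGFFFGAGFFFAFGFFFGFFFGFFFAFGFFFGFFFGFFFAFGFFFGFFFGFFFAFGAAFGFFFGFFFGFFFGAGFFFAFGAAFGAAFGFFFGFFFGFFFGAGFFFAFGFFFGFFFGFFFAFGFFFGFFFGFFFAFGFFFGFFFGFFFGAGFFFAFGFFFGFFFGFFFAFGFFFGFFFGFFFAFGFFFGFFFGFFFGAGFFFAFGFFFGFFFGFFFAFGFFFGFFFGFFFAFGFFFGFFFGFFFGAGFFFAFGAGAGFFFAFGFFFGFFFGFFFAFGFFFGFFFGFFFAFGFFFGFFFGFFFAFGAAFGFFFGFFFGFFFGAGFFFAFGAGAGFFFAFGAGAGFFFAFGFFFGFFFGFFFAFGFFFGFFFGFFFAFGFFFGFFFGFFFAFGAAFGFFFGFFFGFFFGAGFFFAFGAGAGFFFAFGAGAGFFFAFGFFFGFFFGFFFAFGFFFGFFFGFFFAFGFFFGFFFGFFFAFGAAFGFFFGFFFGFFFGAGFFFAFGFFFGFFFGFFFAFGFFFGFFFGFFFAFGFFFGFFFGFFFGAGFFFAFGFFFGFFFGFFFAFGFFFGFFFGFFFAFGFFFGFFFGFFFGAGFFFAFGFFFGFFFGFFFAFGFFFGFFFGFFFAFGFFFGFFFGFFFAFGAAFGFFFGFFFGFFFGAGFFFAFGFFFGFFFGFFFAFGFFFGFFFGFFFAFGFFFGFFFGFFFGAGFFFAFGFFFGFFFGFFFAFGFFFGFFFGFFFAFGFFFGFFFGFFFGAGFFFAFGFFFGFFFGFFFAFGFFFGFFFGFFFAFGFFFGFFFGFFFAFGAAFGFFFGFFFGFFFGAGFFFAFGFFFGFFFGFFFAFGFFFGFFFGFFFAFGFFFGFFFGFFFGAGFFFAFGFFFGFFFGFFFAFGFFFGFFFGFFFAFGFFFGFFFGFFFGAGFFFAFGFFFGFFFGFFFAFGFFFGFFFGFFFAFGFFFGFFFGFFFAFGAAFGFFFGFFFGFFFGAGFFFAFGAAFGAAFGFFFGFFFGFFFGAGFFFAFGFFFGFFFGFFFAFGFFFGFFFGFFFAFGFFFGFFFGFFFGAGFFFAFGFFFGFFFGFFFAFGFFFGFFFGFFFAFGFFFGFFFGFFFGAGFFFAFGFFFGFFFGFFFAFGFFFGFFFGFFFAFGFFFGFFFGFFFGAGFFFAFGAGAGFFFAFGFFFGFFFGFFFAFGFFFGFFFGFFFAFGFFFGFFFGFFFAFGAAFGFFFGFFFGFFFGAGFFFAFGA
Count of 'A': 198

Answer: 198


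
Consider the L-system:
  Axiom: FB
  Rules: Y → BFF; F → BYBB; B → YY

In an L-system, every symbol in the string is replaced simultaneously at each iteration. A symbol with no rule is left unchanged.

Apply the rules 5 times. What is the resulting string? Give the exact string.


Step 0: FB
Step 1: BYBBYY
Step 2: YYBFFYYYYBFFBFF
Step 3: BFFBFFYYBYBBBYBBBFFBFFBFFBFFYYBYBBBYBBYYBYBBBYBB
Step 4: YYBYBBBYBBYYBYBBBYBBBFFBFFYYBFFYYYYYYBFFYYYYYYBYBBBYBBYYBYBBBYBBYYBYBBBYBBYYBYBBBYBBBFFBFFYYBFFYYYYYYBFFYYYYBFFBFFYYBFFYYYYYYBFFYYYY
Step 5: BFFBFFYYBFFYYYYYYBFFYYYYBFFBFFYYBFFYYYYYYBFFYYYYYYBYBBBYBBYYBYBBBYBBBFFBFFYYBYBBBYBBBFFBFFBFFBFFBFFBFFYYBYBBBYBBBFFBFFBFFBFFBFFBFFYYBFFYYYYYYBFFYYYYBFFBFFYYBFFYYYYYYBFFYYYYBFFBFFYYBFFYYYYYYBFFYYYYBFFBFFYYBFFYYYYYYBFFYYYYYYBYBBBYBBYYBYBBBYBBBFFBFFYYBYBBBYBBBFFBFFBFFBFFBFFBFFYYBYBBBYBBBFFBFFBFFBFFYYBYBBBYBBYYBYBBBYBBBFFBFFYYBYBBBYBBBFFBFFBFFBFFBFFBFFYYBYBBBYBBBFFBFFBFFBFF

Answer: BFFBFFYYBFFYYYYYYBFFYYYYBFFBFFYYBFFYYYYYYBFFYYYYYYBYBBBYBBYYBYBBBYBBBFFBFFYYBYBBBYBBBFFBFFBFFBFFBFFBFFYYBYBBBYBBBFFBFFBFFBFFBFFBFFYYBFFYYYYYYBFFYYYYBFFBFFYYBFFYYYYYYBFFYYYYBFFBFFYYBFFYYYYYYBFFYYYYBFFBFFYYBFFYYYYYYBFFYYYYYYBYBBBYBBYYBYBBBYBBBFFBFFYYBYBBBYBBBFFBFFBFFBFFBFFBFFYYBYBBBYBBBFFBFFBFFBFFYYBYBBBYBBYYBYBBBYBBBFFBFFYYBYBBBYBBBFFBFFBFFBFFBFFBFFYYBYBBBYBBBFFBFFBFFBFF


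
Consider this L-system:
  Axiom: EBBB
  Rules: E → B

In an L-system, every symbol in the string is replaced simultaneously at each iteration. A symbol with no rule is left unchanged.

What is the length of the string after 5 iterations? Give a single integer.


Answer: 4

Derivation:
Step 0: length = 4
Step 1: length = 4
Step 2: length = 4
Step 3: length = 4
Step 4: length = 4
Step 5: length = 4


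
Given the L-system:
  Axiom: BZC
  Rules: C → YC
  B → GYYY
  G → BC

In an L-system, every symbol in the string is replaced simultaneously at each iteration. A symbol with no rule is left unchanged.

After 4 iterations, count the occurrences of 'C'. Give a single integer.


Step 0: BZC  (1 'C')
Step 1: GYYYZYC  (1 'C')
Step 2: BCYYYZYYC  (2 'C')
Step 3: GYYYYCYYYZYYYC  (2 'C')
Step 4: BCYYYYYCYYYZYYYYC  (3 'C')

Answer: 3


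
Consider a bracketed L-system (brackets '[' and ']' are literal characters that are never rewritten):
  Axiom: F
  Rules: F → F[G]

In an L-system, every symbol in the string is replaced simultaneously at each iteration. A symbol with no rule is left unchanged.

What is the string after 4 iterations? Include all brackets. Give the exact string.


Answer: F[G][G][G][G]

Derivation:
Step 0: F
Step 1: F[G]
Step 2: F[G][G]
Step 3: F[G][G][G]
Step 4: F[G][G][G][G]


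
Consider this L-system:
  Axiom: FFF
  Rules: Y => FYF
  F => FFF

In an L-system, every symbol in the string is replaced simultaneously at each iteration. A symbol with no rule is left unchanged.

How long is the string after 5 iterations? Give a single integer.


Answer: 729

Derivation:
Step 0: length = 3
Step 1: length = 9
Step 2: length = 27
Step 3: length = 81
Step 4: length = 243
Step 5: length = 729


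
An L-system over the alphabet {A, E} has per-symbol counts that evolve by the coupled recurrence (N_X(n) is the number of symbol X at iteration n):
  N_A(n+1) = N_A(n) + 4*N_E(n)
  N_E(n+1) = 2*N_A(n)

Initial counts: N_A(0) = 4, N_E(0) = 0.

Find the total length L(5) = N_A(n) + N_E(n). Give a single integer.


Answer: 1612

Derivation:
Step 0: N_A=4, N_E=0, L=4
Step 1: N_A=4, N_E=8, L=12
Step 2: N_A=36, N_E=8, L=44
Step 3: N_A=68, N_E=72, L=140
Step 4: N_A=356, N_E=136, L=492
Step 5: N_A=900, N_E=712, L=1612


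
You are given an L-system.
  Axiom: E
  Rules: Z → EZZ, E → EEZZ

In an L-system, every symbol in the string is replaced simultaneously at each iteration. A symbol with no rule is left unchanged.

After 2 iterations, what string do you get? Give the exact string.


Answer: EEZZEEZZEZZEZZ

Derivation:
Step 0: E
Step 1: EEZZ
Step 2: EEZZEEZZEZZEZZ


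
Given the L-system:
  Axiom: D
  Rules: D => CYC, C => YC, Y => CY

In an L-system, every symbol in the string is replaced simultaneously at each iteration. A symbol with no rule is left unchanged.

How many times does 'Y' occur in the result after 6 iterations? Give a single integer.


Answer: 48

Derivation:
Step 0: D  (0 'Y')
Step 1: CYC  (1 'Y')
Step 2: YCCYYC  (3 'Y')
Step 3: CYYCYCCYCYYC  (6 'Y')
Step 4: YCCYCYYCCYYCYCCYYCCYCYYC  (12 'Y')
Step 5: CYYCYCCYYCCYCYYCYCCYCYYCCYYCYCCYCYYCYCCYYCCYCYYC  (24 'Y')
Step 6: YCCYCYYCCYYCYCCYCYYCYCCYYCCYCYYCCYYCYCCYYCCYCYYCYCCYCYYCCYYCYCCYYCCYCYYCCYYCYCCYCYYCYCCYYCCYCYYC  (48 'Y')


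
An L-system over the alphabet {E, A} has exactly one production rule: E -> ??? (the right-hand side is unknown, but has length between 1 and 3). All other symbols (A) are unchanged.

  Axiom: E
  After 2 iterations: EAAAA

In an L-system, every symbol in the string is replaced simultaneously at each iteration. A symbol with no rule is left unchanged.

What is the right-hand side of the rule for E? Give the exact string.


Answer: EAA

Derivation:
Trying E -> EAA:
  Step 0: E
  Step 1: EAA
  Step 2: EAAAA
Matches the given result.


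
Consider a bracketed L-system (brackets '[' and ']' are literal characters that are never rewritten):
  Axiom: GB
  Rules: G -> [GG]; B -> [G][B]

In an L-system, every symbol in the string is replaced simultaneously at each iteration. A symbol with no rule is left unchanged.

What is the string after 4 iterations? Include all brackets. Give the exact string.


Answer: [[[[GG][GG]][[GG][GG]]][[[GG][GG]][[GG][GG]]]][[[[GG][GG]][[GG][GG]]]][[[[GG][GG]]][[[GG]][[G][B]]]]

Derivation:
Step 0: GB
Step 1: [GG][G][B]
Step 2: [[GG][GG]][[GG]][[G][B]]
Step 3: [[[GG][GG]][[GG][GG]]][[[GG][GG]]][[[GG]][[G][B]]]
Step 4: [[[[GG][GG]][[GG][GG]]][[[GG][GG]][[GG][GG]]]][[[[GG][GG]][[GG][GG]]]][[[[GG][GG]]][[[GG]][[G][B]]]]


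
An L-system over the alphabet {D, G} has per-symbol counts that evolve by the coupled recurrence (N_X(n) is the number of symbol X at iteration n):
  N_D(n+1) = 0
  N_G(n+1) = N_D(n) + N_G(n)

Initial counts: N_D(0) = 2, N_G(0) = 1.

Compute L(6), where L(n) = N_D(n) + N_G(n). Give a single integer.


Step 0: N_D=2, N_G=1, L=3
Step 1: N_D=0, N_G=3, L=3
Step 2: N_D=0, N_G=3, L=3
Step 3: N_D=0, N_G=3, L=3
Step 4: N_D=0, N_G=3, L=3
Step 5: N_D=0, N_G=3, L=3
Step 6: N_D=0, N_G=3, L=3

Answer: 3


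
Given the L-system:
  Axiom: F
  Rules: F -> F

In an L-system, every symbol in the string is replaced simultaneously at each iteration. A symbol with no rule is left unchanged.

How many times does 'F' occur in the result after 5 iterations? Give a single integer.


Answer: 1

Derivation:
Step 0: F  (1 'F')
Step 1: F  (1 'F')
Step 2: F  (1 'F')
Step 3: F  (1 'F')
Step 4: F  (1 'F')
Step 5: F  (1 'F')


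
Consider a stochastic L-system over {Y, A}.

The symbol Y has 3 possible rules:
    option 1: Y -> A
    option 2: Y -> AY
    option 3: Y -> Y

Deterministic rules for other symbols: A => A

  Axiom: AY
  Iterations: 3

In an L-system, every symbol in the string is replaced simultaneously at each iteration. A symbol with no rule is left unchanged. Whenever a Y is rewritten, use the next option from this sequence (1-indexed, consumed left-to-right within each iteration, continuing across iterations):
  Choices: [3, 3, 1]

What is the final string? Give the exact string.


Answer: AA

Derivation:
Step 0: AY
Step 1: AY  (used choices [3])
Step 2: AY  (used choices [3])
Step 3: AA  (used choices [1])


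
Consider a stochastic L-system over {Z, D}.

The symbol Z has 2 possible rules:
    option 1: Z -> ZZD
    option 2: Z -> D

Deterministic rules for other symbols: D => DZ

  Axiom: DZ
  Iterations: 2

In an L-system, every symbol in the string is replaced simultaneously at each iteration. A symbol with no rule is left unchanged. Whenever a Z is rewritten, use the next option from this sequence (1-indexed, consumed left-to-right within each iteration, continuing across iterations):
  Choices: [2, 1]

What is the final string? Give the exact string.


Step 0: DZ
Step 1: DZD  (used choices [2])
Step 2: DZZZDDZ  (used choices [1])

Answer: DZZZDDZ


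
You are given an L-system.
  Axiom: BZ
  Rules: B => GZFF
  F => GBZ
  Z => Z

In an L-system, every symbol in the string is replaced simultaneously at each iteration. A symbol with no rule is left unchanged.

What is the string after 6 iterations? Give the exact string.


Answer: GZGGZGGZGBZGBZZGGZGBZGBZZZGGZGGZGBZGBZZGGZGBZGBZZZZ

Derivation:
Step 0: BZ
Step 1: GZFFZ
Step 2: GZGBZGBZZ
Step 3: GZGGZFFZGGZFFZZ
Step 4: GZGGZGBZGBZZGGZGBZGBZZZ
Step 5: GZGGZGGZFFZGGZFFZZGGZGGZFFZGGZFFZZZ
Step 6: GZGGZGGZGBZGBZZGGZGBZGBZZZGGZGGZGBZGBZZGGZGBZGBZZZZ


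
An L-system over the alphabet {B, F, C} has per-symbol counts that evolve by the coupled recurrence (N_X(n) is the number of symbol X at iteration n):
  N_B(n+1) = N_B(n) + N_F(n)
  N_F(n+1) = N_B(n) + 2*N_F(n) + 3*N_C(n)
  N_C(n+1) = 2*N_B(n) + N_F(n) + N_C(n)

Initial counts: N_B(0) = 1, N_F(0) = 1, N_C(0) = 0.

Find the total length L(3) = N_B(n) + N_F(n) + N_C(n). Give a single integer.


Answer: 128

Derivation:
Step 0: N_B=1, N_F=1, N_C=0, L=2
Step 1: N_B=2, N_F=3, N_C=3, L=8
Step 2: N_B=5, N_F=17, N_C=10, L=32
Step 3: N_B=22, N_F=69, N_C=37, L=128


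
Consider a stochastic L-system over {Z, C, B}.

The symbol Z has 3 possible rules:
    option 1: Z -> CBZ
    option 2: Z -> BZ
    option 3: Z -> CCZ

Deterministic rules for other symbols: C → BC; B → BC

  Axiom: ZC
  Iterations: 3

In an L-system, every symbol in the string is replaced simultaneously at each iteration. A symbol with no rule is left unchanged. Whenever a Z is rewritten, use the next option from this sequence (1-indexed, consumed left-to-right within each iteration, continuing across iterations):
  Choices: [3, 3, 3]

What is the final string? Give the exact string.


Answer: BCBCBCBCBCBCCCZBCBCBCBC

Derivation:
Step 0: ZC
Step 1: CCZBC  (used choices [3])
Step 2: BCBCCCZBCBC  (used choices [3])
Step 3: BCBCBCBCBCBCCCZBCBCBCBC  (used choices [3])


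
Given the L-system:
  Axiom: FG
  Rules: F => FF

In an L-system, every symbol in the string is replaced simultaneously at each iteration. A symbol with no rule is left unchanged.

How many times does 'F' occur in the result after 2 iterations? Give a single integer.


Step 0: FG  (1 'F')
Step 1: FFG  (2 'F')
Step 2: FFFFG  (4 'F')

Answer: 4


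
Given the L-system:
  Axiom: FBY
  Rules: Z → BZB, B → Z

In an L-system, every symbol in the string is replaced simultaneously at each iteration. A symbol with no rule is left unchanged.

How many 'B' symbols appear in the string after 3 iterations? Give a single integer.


Answer: 2

Derivation:
Step 0: FBY  (1 'B')
Step 1: FZY  (0 'B')
Step 2: FBZBY  (2 'B')
Step 3: FZBZBZY  (2 'B')


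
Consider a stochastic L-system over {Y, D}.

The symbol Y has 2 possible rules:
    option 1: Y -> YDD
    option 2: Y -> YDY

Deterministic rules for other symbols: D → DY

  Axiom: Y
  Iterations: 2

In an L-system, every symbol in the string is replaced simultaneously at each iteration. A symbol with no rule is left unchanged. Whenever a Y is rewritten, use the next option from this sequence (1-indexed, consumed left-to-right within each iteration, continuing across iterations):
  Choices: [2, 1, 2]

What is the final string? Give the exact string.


Step 0: Y
Step 1: YDY  (used choices [2])
Step 2: YDDDYYDY  (used choices [1, 2])

Answer: YDDDYYDY


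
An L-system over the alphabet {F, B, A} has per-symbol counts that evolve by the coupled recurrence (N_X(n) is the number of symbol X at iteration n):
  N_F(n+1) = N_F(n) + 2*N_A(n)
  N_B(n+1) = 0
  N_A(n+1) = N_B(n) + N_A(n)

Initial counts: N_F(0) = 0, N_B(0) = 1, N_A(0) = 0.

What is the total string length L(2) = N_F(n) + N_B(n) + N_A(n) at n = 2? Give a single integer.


Answer: 3

Derivation:
Step 0: N_F=0, N_B=1, N_A=0, L=1
Step 1: N_F=0, N_B=0, N_A=1, L=1
Step 2: N_F=2, N_B=0, N_A=1, L=3


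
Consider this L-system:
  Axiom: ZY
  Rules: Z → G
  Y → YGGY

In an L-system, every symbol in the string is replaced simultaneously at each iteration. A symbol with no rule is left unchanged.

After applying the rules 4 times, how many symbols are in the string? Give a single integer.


Step 0: length = 2
Step 1: length = 5
Step 2: length = 11
Step 3: length = 23
Step 4: length = 47

Answer: 47


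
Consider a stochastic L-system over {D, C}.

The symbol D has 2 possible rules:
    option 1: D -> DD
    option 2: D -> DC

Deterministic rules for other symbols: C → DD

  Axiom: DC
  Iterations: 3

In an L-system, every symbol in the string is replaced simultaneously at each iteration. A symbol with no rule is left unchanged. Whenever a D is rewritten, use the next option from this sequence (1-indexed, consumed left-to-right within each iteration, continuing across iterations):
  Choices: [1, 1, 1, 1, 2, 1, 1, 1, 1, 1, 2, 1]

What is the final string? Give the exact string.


Step 0: DC
Step 1: DDDD  (used choices [1])
Step 2: DDDDDDDC  (used choices [1, 1, 1, 2])
Step 3: DDDDDDDDDDDCDDDD  (used choices [1, 1, 1, 1, 1, 2, 1])

Answer: DDDDDDDDDDDCDDDD


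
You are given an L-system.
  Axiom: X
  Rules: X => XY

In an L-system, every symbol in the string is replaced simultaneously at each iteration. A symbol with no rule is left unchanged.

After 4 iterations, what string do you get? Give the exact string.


Answer: XYYYY

Derivation:
Step 0: X
Step 1: XY
Step 2: XYY
Step 3: XYYY
Step 4: XYYYY


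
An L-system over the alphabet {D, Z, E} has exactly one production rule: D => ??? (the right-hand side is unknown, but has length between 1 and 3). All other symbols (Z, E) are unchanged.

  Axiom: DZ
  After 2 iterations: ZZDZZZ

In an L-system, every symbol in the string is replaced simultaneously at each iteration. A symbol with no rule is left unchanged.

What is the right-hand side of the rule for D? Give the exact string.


Answer: ZDZ

Derivation:
Trying D => ZDZ:
  Step 0: DZ
  Step 1: ZDZZ
  Step 2: ZZDZZZ
Matches the given result.


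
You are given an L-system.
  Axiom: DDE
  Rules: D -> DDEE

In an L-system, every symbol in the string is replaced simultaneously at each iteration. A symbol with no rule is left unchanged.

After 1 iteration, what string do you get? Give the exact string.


Step 0: DDE
Step 1: DDEEDDEEE

Answer: DDEEDDEEE


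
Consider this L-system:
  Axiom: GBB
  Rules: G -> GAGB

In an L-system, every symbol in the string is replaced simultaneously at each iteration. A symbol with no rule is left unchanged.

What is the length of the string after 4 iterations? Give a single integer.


Answer: 48

Derivation:
Step 0: length = 3
Step 1: length = 6
Step 2: length = 12
Step 3: length = 24
Step 4: length = 48
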